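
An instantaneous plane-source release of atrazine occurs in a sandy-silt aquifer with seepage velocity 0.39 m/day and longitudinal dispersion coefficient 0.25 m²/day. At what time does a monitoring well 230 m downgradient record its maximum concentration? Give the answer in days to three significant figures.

For the 1D instantaneous-source solution, setting ∂C/∂t = 0 at fixed x gives v²t² + 2Dt − x² = 0, so t = (√(D² + v²x²) − D)/v².
√(D² + v²x²) = √(0.25² + 0.39² × 230²) = 89.70; v² = 0.1521.
t = (89.70 − 0.25)/0.1521 = 588 days (vs. the pure-advection estimate x/v = 590 d).

588 days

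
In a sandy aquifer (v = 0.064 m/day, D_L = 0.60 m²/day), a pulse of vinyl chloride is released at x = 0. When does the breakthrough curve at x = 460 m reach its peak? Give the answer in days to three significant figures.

For the 1D instantaneous-source solution, setting ∂C/∂t = 0 at fixed x gives v²t² + 2Dt − x² = 0, so t = (√(D² + v²x²) − D)/v².
√(D² + v²x²) = √(0.60² + 0.064² × 460²) = 29.45; v² = 0.004096.
t = (29.45 − 0.60)/0.004096 = 7040 days (vs. the pure-advection estimate x/v = 7190 d).

7040 days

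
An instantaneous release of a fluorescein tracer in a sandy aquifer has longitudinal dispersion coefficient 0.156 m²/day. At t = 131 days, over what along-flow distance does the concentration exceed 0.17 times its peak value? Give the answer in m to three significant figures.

The plume is Gaussian with σ = √(2Dt) = √(2 × 0.156 × 131) = 6.393 m.
C/C_peak = exp(−Δx²/(2σ²)) = 0.17 ⇒ Δx = σ·√(−2 ln 0.17) = 6.393 × 1.883 = 12.04 m.
Width = 2Δx = 24.1 m.

24.1 m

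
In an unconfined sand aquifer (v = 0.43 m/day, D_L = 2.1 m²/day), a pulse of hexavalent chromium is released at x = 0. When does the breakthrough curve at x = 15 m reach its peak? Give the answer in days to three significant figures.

25.3 days

For the 1D instantaneous-source solution, setting ∂C/∂t = 0 at fixed x gives v²t² + 2Dt − x² = 0, so t = (√(D² + v²x²) − D)/v².
√(D² + v²x²) = √(2.1² + 0.43² × 15²) = 6.783; v² = 0.1849.
t = (6.783 − 2.1)/0.1849 = 25.3 days (vs. the pure-advection estimate x/v = 34.9 d).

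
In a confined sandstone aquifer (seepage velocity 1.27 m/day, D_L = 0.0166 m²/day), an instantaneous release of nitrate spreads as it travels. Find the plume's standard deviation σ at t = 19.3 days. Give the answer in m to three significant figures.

0.800 m

Dispersive spreading gives a Gaussian with σ² = 2Dt; advection only shifts the center.
σ = √(2 × 0.0166 × 19.3) = 0.800 m.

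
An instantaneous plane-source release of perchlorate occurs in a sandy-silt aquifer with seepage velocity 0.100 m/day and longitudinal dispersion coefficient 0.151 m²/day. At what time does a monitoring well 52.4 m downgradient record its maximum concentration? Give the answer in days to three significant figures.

For the 1D instantaneous-source solution, setting ∂C/∂t = 0 at fixed x gives v²t² + 2Dt − x² = 0, so t = (√(D² + v²x²) − D)/v².
√(D² + v²x²) = √(0.151² + 0.100² × 52.4²) = 5.242; v² = 0.01.
t = (5.242 − 0.151)/0.01 = 509 days (vs. the pure-advection estimate x/v = 524 d).

509 days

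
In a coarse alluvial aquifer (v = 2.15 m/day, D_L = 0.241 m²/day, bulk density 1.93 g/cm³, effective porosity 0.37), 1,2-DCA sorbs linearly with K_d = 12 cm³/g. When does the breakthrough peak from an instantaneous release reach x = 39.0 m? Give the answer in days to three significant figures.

1150 days

Retardation factor R = 1 + ρ_b·K_d/n = 1 + 1.93 × 12/0.37 = 63.59.
Sorption retards both mechanisms: v_R = v/R = 0.03381 m/day, D_R = D/R = 0.003790 m²/day.
Peak time from v_R²t² + 2D_R t − x² = 0: t = (√(D_R² + v_R²x²) − D_R)/v_R².
√(D_R² + v_R²x²) = √(0.003790² + 0.03381² × 39.0²) = 1.319; v_R² = 0.001143.
t = (1.319 − 0.003790)/0.001143 = 1150 days.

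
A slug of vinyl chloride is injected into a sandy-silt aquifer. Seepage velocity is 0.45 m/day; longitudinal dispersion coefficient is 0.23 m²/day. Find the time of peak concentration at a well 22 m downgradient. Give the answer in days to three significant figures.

47.8 days

For the 1D instantaneous-source solution, setting ∂C/∂t = 0 at fixed x gives v²t² + 2Dt − x² = 0, so t = (√(D² + v²x²) − D)/v².
√(D² + v²x²) = √(0.23² + 0.45² × 22²) = 9.903; v² = 0.2025.
t = (9.903 − 0.23)/0.2025 = 47.8 days (vs. the pure-advection estimate x/v = 48.9 d).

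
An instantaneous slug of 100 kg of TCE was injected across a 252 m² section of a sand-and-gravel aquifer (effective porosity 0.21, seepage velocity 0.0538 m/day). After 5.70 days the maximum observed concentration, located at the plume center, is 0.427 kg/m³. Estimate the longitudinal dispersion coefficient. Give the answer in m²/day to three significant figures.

At the plume center C_max = M/(n_e·A·√(4πDt)), so D = M²/(4πt·(n_e·A·C_max)²).
n_e·A·C_max = 0.21 × 252 × 0.427 = 22.60 kg/m.
D = 100²/(4π × 5.70 × 22.60²) = 0.273 m²/day.

0.273 m²/day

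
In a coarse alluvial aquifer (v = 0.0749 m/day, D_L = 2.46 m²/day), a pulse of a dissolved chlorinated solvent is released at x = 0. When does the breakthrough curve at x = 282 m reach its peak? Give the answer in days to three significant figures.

For the 1D instantaneous-source solution, setting ∂C/∂t = 0 at fixed x gives v²t² + 2Dt − x² = 0, so t = (√(D² + v²x²) − D)/v².
√(D² + v²x²) = √(2.46² + 0.0749² × 282²) = 21.26; v² = 0.00561001.
t = (21.26 − 2.46)/0.00561001 = 3350 days (vs. the pure-advection estimate x/v = 3770 d).

3350 days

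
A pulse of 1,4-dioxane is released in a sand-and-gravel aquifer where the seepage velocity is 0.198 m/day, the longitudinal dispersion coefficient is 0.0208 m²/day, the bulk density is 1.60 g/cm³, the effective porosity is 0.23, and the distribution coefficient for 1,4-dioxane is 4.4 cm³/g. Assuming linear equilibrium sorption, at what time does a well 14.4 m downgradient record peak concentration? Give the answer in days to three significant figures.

2280 days

Retardation factor R = 1 + ρ_b·K_d/n = 1 + 1.60 × 4.4/0.23 = 31.61.
Sorption retards both mechanisms: v_R = v/R = 0.006264 m/day, D_R = D/R = 0.0006580 m²/day.
Peak time from v_R²t² + 2D_R t − x² = 0: t = (√(D_R² + v_R²x²) − D_R)/v_R².
√(D_R² + v_R²x²) = √(0.0006580² + 0.006264² × 14.4²) = 0.09020; v_R² = 3.924e-05.
t = (0.09020 − 0.0006580)/3.924e-05 = 2280 days.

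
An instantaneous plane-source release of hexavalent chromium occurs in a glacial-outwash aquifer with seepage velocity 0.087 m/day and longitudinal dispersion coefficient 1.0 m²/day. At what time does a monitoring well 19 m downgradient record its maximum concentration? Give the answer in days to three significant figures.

For the 1D instantaneous-source solution, setting ∂C/∂t = 0 at fixed x gives v²t² + 2Dt − x² = 0, so t = (√(D² + v²x²) − D)/v².
√(D² + v²x²) = √(1.0² + 0.087² × 19²) = 1.932; v² = 0.007569.
t = (1.932 − 1.0)/0.007569 = 123 days (vs. the pure-advection estimate x/v = 218 d).

123 days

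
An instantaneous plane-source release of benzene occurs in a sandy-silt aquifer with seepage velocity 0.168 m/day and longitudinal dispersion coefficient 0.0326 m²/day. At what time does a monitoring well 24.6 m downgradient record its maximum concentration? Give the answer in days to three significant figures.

For the 1D instantaneous-source solution, setting ∂C/∂t = 0 at fixed x gives v²t² + 2Dt − x² = 0, so t = (√(D² + v²x²) − D)/v².
√(D² + v²x²) = √(0.0326² + 0.168² × 24.6²) = 4.133; v² = 0.028224.
t = (4.133 − 0.0326)/0.028224 = 145 days (vs. the pure-advection estimate x/v = 146 d).

145 days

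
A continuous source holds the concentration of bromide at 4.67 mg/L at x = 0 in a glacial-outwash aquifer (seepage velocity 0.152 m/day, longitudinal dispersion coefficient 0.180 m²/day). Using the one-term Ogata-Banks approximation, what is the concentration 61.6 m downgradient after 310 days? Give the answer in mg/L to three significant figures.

0.398 mg/L

For a continuous step input, C/C₀ ≈ ½·erfc((x−vt)/(2√(Dt))).
vt = 0.152 × 310 = 47.12 m and 2√(Dt) = 2√(0.180 × 310) = 14.94 m.
Argument (x−vt)/(2√(Dt)) = (61.6 − 47.12)/14.94 = 0.9692; ½·erfc(0.9692) = 0.08524.
C = 4.67 × 0.08524 = 0.398 mg/L.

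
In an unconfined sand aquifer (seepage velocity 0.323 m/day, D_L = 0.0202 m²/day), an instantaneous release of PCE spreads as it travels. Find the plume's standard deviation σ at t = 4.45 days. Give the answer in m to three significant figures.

0.424 m

Dispersive spreading gives a Gaussian with σ² = 2Dt; advection only shifts the center.
σ = √(2 × 0.0202 × 4.45) = 0.424 m.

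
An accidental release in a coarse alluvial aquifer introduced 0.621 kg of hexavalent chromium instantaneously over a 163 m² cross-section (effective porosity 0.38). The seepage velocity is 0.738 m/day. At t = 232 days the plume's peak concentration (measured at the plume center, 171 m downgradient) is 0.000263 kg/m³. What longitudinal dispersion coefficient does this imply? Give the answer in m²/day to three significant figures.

0.498 m²/day

At the plume center C_max = M/(n_e·A·√(4πDt)), so D = M²/(4πt·(n_e·A·C_max)²).
n_e·A·C_max = 0.38 × 163 × 0.000263 = 0.01629 kg/m.
D = 0.621²/(4π × 232 × 0.01629²) = 0.498 m²/day.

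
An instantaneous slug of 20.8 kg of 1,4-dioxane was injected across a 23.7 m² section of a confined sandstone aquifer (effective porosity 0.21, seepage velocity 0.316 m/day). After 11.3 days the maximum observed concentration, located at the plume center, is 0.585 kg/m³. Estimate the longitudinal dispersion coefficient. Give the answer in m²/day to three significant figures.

At the plume center C_max = M/(n_e·A·√(4πDt)), so D = M²/(4πt·(n_e·A·C_max)²).
n_e·A·C_max = 0.21 × 23.7 × 0.585 = 2.912 kg/m.
D = 20.8²/(4π × 11.3 × 2.912²) = 0.359 m²/day.

0.359 m²/day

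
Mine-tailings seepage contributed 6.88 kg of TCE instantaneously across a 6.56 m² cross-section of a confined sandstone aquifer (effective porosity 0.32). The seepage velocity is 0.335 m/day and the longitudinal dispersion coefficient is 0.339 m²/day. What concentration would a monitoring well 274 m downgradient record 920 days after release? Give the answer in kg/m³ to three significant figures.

For an instantaneous plane source, C(x,t) = M/(n_e·A·√(4πDt)) · exp(−(x−vt)²/(4Dt)), with n_e·A the pore (flow) area.
Plume center vt = 0.335 × 920 = 308.2 m, so the well at 274 m is 34.2 m upgradient of the peak.
√(4πDt) = 62.60 m, giving peak height M/(n_e·A·√(4πDt)) = 6.88/(0.32 × 6.56 × 62.60) = 0.05236 kg/m³.
(x−vt)²/(4Dt) = (-34.2)²/(4 × 0.339 × 920) = 0.9376; exp(−0.9376) = 0.3916.
C = 0.05236 × 0.3916 = 0.0205 kg/m³.

0.0205 kg/m³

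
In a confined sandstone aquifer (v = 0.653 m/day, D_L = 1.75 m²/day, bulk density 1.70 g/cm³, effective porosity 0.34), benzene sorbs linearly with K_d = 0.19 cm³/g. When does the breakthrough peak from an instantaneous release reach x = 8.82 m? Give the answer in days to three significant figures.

19.5 days

Retardation factor R = 1 + ρ_b·K_d/n = 1 + 1.70 × 0.19/0.34 = 1.950.
Sorption retards both mechanisms: v_R = v/R = 0.3349 m/day, D_R = D/R = 0.8974 m²/day.
Peak time from v_R²t² + 2D_R t − x² = 0: t = (√(D_R² + v_R²x²) − D_R)/v_R².
√(D_R² + v_R²x²) = √(0.8974² + 0.3349² × 8.82²) = 3.087; v_R² = 0.1122.
t = (3.087 − 0.8974)/0.1122 = 19.5 days.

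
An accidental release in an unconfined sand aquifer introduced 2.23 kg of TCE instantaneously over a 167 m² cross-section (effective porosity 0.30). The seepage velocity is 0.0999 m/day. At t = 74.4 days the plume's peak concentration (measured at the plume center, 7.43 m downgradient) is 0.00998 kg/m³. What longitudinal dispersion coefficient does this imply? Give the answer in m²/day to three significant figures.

At the plume center C_max = M/(n_e·A·√(4πDt)), so D = M²/(4πt·(n_e·A·C_max)²).
n_e·A·C_max = 0.30 × 167 × 0.00998 = 0.5000 kg/m.
D = 2.23²/(4π × 74.4 × 0.5000²) = 0.0213 m²/day.

0.0213 m²/day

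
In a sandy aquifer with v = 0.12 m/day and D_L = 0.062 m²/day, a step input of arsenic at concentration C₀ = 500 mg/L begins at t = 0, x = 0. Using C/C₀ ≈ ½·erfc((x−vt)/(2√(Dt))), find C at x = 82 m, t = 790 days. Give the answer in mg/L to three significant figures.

451 mg/L

For a continuous step input, C/C₀ ≈ ½·erfc((x−vt)/(2√(Dt))).
vt = 0.12 × 790 = 94.8 m and 2√(Dt) = 2√(0.062 × 790) = 14.00 m.
Argument (x−vt)/(2√(Dt)) = (82 − 94.8)/14.00 = -0.9143; ½·erfc(-0.9143) = 0.9020.
C = 500 × 0.9020 = 451 mg/L.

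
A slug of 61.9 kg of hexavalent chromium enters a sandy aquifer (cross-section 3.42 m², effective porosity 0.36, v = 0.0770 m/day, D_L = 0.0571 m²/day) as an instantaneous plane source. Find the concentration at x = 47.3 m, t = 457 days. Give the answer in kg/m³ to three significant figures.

0.681 kg/m³

For an instantaneous plane source, C(x,t) = M/(n_e·A·√(4πDt)) · exp(−(x−vt)²/(4Dt)), with n_e·A the pore (flow) area.
Plume center vt = 0.0770 × 457 = 35.189 m, so the well at 47.3 m is 12.111 m downgradient of the peak.
√(4πDt) = 18.11 m, giving peak height M/(n_e·A·√(4πDt)) = 61.9/(0.36 × 3.42 × 18.11) = 2.776 kg/m³.
(x−vt)²/(4Dt) = (12.111)²/(4 × 0.0571 × 457) = 1.405; exp(−1.405) = 0.2454.
C = 2.776 × 0.2454 = 0.681 kg/m³.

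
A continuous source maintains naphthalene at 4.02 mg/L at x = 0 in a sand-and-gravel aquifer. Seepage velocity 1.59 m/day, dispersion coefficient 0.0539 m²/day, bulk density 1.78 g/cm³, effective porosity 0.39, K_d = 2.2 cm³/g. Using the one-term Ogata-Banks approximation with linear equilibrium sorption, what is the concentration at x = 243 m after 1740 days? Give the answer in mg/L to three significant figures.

3.89 mg/L

Retardation factor R = 1 + ρ_b·K_d/n = 1 + 1.78 × 2.2/0.39 = 11.04.
Sorption retards both mechanisms: v_R = v/R = 0.1440 m/day, D_R = D/R = 0.004882 m²/day.
v_R·t = 0.1440 × 1740 = 250.56 m; 2√(D_R t) = 5.829 m; argument = (243 − 250.56)/5.829 = -1.297.
C = C₀ × ½·erfc(-1.297) = 4.02 × 0.9667 = 3.89 mg/L.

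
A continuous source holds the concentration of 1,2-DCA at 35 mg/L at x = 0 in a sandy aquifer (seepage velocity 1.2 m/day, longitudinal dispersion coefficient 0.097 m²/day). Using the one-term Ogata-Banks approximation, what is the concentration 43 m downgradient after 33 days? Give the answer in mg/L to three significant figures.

3.13 mg/L

For a continuous step input, C/C₀ ≈ ½·erfc((x−vt)/(2√(Dt))).
vt = 1.2 × 33 = 39.6 m and 2√(Dt) = 2√(0.097 × 33) = 3.578 m.
Argument (x−vt)/(2√(Dt)) = (43 − 39.6)/3.578 = 0.9503; ½·erfc(0.9503) = 0.08949.
C = 35 × 0.08949 = 3.13 mg/L.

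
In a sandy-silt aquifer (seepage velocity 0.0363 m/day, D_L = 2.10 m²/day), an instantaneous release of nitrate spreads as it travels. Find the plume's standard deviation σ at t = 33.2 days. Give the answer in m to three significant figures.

Dispersive spreading gives a Gaussian with σ² = 2Dt; advection only shifts the center.
σ = √(2 × 2.10 × 33.2) = 11.8 m.

11.8 m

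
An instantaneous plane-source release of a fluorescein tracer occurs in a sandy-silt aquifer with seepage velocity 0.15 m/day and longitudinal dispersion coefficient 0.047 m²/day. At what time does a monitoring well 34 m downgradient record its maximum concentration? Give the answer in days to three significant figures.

For the 1D instantaneous-source solution, setting ∂C/∂t = 0 at fixed x gives v²t² + 2Dt − x² = 0, so t = (√(D² + v²x²) − D)/v².
√(D² + v²x²) = √(0.047² + 0.15² × 34²) = 5.100; v² = 0.0225.
t = (5.100 − 0.047)/0.0225 = 225 days (vs. the pure-advection estimate x/v = 227 d).

225 days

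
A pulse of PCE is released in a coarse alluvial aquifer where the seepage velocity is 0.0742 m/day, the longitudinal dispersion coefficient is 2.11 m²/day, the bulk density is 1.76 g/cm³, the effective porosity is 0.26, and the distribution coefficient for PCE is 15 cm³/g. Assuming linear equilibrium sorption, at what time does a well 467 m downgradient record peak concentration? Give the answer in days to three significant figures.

607000 days

Retardation factor R = 1 + ρ_b·K_d/n = 1 + 1.76 × 15/0.26 = 102.5.
Sorption retards both mechanisms: v_R = v/R = 0.0007239 m/day, D_R = D/R = 0.02059 m²/day.
Peak time from v_R²t² + 2D_R t − x² = 0: t = (√(D_R² + v_R²x²) − D_R)/v_R².
√(D_R² + v_R²x²) = √(0.02059² + 0.0007239² × 467²) = 0.3387; v_R² = 5.240e-07.
t = (0.3387 − 0.02059)/5.240e-07 = 607000 days.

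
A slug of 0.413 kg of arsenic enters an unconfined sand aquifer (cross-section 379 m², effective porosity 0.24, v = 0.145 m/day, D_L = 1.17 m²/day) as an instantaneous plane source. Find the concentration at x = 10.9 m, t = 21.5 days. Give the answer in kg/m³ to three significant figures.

For an instantaneous plane source, C(x,t) = M/(n_e·A·√(4πDt)) · exp(−(x−vt)²/(4Dt)), with n_e·A the pore (flow) area.
Plume center vt = 0.145 × 21.5 = 3.1175 m, so the well at 10.9 m is 7.7825 m downgradient of the peak.
√(4πDt) = 17.78 m, giving peak height M/(n_e·A·√(4πDt)) = 0.413/(0.24 × 379 × 17.78) = 0.0002554 kg/m³.
(x−vt)²/(4Dt) = (7.7825)²/(4 × 1.17 × 21.5) = 0.6019; exp(−0.6019) = 0.5478.
C = 0.0002554 × 0.5478 = 0.000140 kg/m³.

0.000140 kg/m³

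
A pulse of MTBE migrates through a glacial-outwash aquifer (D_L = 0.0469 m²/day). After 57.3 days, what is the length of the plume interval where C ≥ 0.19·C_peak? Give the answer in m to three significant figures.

8.45 m

The plume is Gaussian with σ = √(2Dt) = √(2 × 0.0469 × 57.3) = 2.318 m.
C/C_peak = exp(−Δx²/(2σ²)) = 0.19 ⇒ Δx = σ·√(−2 ln 0.19) = 2.318 × 1.822 = 4.223 m.
Width = 2Δx = 8.45 m.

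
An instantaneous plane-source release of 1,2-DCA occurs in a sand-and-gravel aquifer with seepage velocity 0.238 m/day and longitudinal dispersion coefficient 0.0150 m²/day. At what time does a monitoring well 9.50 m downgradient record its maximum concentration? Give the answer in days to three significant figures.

39.7 days

For the 1D instantaneous-source solution, setting ∂C/∂t = 0 at fixed x gives v²t² + 2Dt − x² = 0, so t = (√(D² + v²x²) − D)/v².
√(D² + v²x²) = √(0.0150² + 0.238² × 9.50²) = 2.261; v² = 0.056644.
t = (2.261 − 0.0150)/0.056644 = 39.7 days (vs. the pure-advection estimate x/v = 39.9 d).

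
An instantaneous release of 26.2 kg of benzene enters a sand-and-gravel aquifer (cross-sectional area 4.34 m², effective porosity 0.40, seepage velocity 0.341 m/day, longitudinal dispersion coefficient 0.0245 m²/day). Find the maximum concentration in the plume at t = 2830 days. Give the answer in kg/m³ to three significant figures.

0.511 kg/m³

The peak of an instantaneous 1D plume sits at x = vt; there the Gaussian factor is 1 and C_max = M/(n_e·A·√(4πDt)), where n_e·A is the pore area the mass is dissolved in.
√(4πDt) = √(4π × 0.0245 × 2830) = 29.52 m, so C_max = 26.2/(0.40 × 4.34 × 29.52) = 0.511 kg/m³.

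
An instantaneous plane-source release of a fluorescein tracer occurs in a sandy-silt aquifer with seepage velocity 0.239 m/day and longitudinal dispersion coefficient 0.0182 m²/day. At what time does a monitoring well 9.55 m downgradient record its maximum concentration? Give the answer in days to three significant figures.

For the 1D instantaneous-source solution, setting ∂C/∂t = 0 at fixed x gives v²t² + 2Dt − x² = 0, so t = (√(D² + v²x²) − D)/v².
√(D² + v²x²) = √(0.0182² + 0.239² × 9.55²) = 2.283; v² = 0.057121.
t = (2.283 − 0.0182)/0.057121 = 39.6 days (vs. the pure-advection estimate x/v = 40.0 d).

39.6 days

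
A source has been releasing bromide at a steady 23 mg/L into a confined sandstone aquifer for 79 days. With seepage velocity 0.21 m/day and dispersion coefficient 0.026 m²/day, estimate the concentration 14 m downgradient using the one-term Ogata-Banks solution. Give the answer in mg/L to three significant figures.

For a continuous step input, C/C₀ ≈ ½·erfc((x−vt)/(2√(Dt))).
vt = 0.21 × 79 = 16.59 m and 2√(Dt) = 2√(0.026 × 79) = 2.866 m.
Argument (x−vt)/(2√(Dt)) = (14 − 16.59)/2.866 = -0.9037; ½·erfc(-0.9037) = 0.8994.
C = 23 × 0.8994 = 20.7 mg/L.

20.7 mg/L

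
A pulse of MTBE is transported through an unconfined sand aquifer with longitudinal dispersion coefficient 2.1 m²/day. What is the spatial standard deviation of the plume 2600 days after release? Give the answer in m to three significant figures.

Dispersive spreading gives a Gaussian with σ² = 2Dt; advection only shifts the center.
σ = √(2 × 2.1 × 2600) = 104 m.

104 m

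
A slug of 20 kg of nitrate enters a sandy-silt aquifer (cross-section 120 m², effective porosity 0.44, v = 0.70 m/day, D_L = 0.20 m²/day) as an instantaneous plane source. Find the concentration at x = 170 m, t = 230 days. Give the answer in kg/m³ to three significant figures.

0.0101 kg/m³

For an instantaneous plane source, C(x,t) = M/(n_e·A·√(4πDt)) · exp(−(x−vt)²/(4Dt)), with n_e·A the pore (flow) area.
Plume center vt = 0.70 × 230 = 161 m, so the well at 170 m is 9 m downgradient of the peak.
√(4πDt) = 24.04 m, giving peak height M/(n_e·A·√(4πDt)) = 20/(0.44 × 120 × 24.04) = 0.01576 kg/m³.
(x−vt)²/(4Dt) = (9)²/(4 × 0.20 × 230) = 0.4402; exp(−0.4402) = 0.6439.
C = 0.01576 × 0.6439 = 0.0101 kg/m³.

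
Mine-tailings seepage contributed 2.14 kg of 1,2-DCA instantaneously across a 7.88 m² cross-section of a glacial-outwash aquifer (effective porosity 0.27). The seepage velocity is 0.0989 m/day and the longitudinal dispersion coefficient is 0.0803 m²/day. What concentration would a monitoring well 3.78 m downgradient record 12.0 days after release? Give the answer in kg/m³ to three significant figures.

0.0505 kg/m³

For an instantaneous plane source, C(x,t) = M/(n_e·A·√(4πDt)) · exp(−(x−vt)²/(4Dt)), with n_e·A the pore (flow) area.
Plume center vt = 0.0989 × 12.0 = 1.1868 m, so the well at 3.78 m is 2.5932 m downgradient of the peak.
√(4πDt) = 3.480 m, giving peak height M/(n_e·A·√(4πDt)) = 2.14/(0.27 × 7.88 × 3.480) = 0.2890 kg/m³.
(x−vt)²/(4Dt) = (2.5932)²/(4 × 0.0803 × 12.0) = 1.745; exp(−1.745) = 0.1746.
C = 0.2890 × 0.1746 = 0.0505 kg/m³.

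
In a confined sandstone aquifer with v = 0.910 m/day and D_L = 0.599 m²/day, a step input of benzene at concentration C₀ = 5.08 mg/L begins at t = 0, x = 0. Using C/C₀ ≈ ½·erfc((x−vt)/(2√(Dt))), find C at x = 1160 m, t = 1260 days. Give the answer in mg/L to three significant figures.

For a continuous step input, C/C₀ ≈ ½·erfc((x−vt)/(2√(Dt))).
vt = 0.910 × 1260 = 1146.6 m and 2√(Dt) = 2√(0.599 × 1260) = 54.95 m.
Argument (x−vt)/(2√(Dt)) = (1160 − 1146.6)/54.95 = 0.2439; ½·erfc(0.2439) = 0.3651.
C = 5.08 × 0.3651 = 1.85 mg/L.

1.85 mg/L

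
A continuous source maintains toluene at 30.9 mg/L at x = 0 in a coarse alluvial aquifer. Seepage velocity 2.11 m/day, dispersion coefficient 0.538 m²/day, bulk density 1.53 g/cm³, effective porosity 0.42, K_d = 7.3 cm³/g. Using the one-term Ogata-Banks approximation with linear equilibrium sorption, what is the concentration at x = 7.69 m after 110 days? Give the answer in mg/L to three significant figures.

Retardation factor R = 1 + ρ_b·K_d/n = 1 + 1.53 × 7.3/0.42 = 27.59.
Sorption retards both mechanisms: v_R = v/R = 0.07648 m/day, D_R = D/R = 0.01950 m²/day.
v_R·t = 0.07648 × 110 = 8.4128 m; 2√(D_R t) = 2.929 m; argument = (7.69 − 8.4128)/2.929 = -0.2468.
C = C₀ × ½·erfc(-0.2468) = 30.9 × 0.6365 = 19.7 mg/L.

19.7 mg/L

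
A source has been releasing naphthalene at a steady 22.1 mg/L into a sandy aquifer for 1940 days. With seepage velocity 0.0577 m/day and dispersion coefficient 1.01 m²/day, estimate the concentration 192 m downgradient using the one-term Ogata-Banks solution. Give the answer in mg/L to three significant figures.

For a continuous step input, C/C₀ ≈ ½·erfc((x−vt)/(2√(Dt))).
vt = 0.0577 × 1940 = 111.938 m and 2√(Dt) = 2√(1.01 × 1940) = 88.53 m.
Argument (x−vt)/(2√(Dt)) = (192 − 111.938)/88.53 = 0.9043; ½·erfc(0.9043) = 0.1005.
C = 22.1 × 0.1005 = 2.22 mg/L.

2.22 mg/L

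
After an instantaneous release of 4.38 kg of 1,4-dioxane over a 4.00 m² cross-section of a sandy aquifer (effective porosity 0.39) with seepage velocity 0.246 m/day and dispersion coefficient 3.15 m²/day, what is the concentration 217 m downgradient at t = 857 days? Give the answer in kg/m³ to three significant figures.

0.0152 kg/m³

For an instantaneous plane source, C(x,t) = M/(n_e·A·√(4πDt)) · exp(−(x−vt)²/(4Dt)), with n_e·A the pore (flow) area.
Plume center vt = 0.246 × 857 = 210.822 m, so the well at 217 m is 6.178 m downgradient of the peak.
√(4πDt) = 184.2 m, giving peak height M/(n_e·A·√(4πDt)) = 4.38/(0.39 × 4.00 × 184.2) = 0.01524 kg/m³.
(x−vt)²/(4Dt) = (6.178)²/(4 × 3.15 × 857) = 0.003535; exp(−0.003535) = 0.9965.
C = 0.01524 × 0.9965 = 0.0152 kg/m³.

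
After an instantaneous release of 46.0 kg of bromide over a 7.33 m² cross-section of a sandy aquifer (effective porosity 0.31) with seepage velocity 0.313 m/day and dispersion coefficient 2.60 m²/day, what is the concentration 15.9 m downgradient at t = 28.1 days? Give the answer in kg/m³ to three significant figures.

For an instantaneous plane source, C(x,t) = M/(n_e·A·√(4πDt)) · exp(−(x−vt)²/(4Dt)), with n_e·A the pore (flow) area.
Plume center vt = 0.313 × 28.1 = 8.7953 m, so the well at 15.9 m is 7.1047 m downgradient of the peak.
√(4πDt) = 30.30 m, giving peak height M/(n_e·A·√(4πDt)) = 46.0/(0.31 × 7.33 × 30.30) = 0.6681 kg/m³.
(x−vt)²/(4Dt) = (7.1047)²/(4 × 2.60 × 28.1) = 0.1727; exp(−0.1727) = 0.8414.
C = 0.6681 × 0.8414 = 0.562 kg/m³.

0.562 kg/m³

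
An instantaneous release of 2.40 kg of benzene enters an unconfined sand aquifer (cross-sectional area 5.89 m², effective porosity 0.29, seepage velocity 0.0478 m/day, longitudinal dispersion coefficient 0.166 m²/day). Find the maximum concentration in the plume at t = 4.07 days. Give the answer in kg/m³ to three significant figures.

The peak of an instantaneous 1D plume sits at x = vt; there the Gaussian factor is 1 and C_max = M/(n_e·A·√(4πDt)), where n_e·A is the pore area the mass is dissolved in.
√(4πDt) = √(4π × 0.166 × 4.07) = 2.914 m, so C_max = 2.40/(0.29 × 5.89 × 2.914) = 0.482 kg/m³.

0.482 kg/m³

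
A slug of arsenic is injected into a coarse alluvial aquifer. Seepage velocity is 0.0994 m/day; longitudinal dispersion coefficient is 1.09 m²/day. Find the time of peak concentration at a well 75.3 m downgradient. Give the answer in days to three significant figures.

For the 1D instantaneous-source solution, setting ∂C/∂t = 0 at fixed x gives v²t² + 2Dt − x² = 0, so t = (√(D² + v²x²) − D)/v².
√(D² + v²x²) = √(1.09² + 0.0994² × 75.3²) = 7.564; v² = 0.00988036.
t = (7.564 − 1.09)/0.00988036 = 655 days (vs. the pure-advection estimate x/v = 758 d).

655 days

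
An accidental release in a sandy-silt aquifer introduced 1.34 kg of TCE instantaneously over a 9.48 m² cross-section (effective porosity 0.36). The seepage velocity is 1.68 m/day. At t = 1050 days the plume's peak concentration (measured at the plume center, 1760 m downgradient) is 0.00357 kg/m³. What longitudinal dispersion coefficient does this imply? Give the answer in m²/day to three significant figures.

At the plume center C_max = M/(n_e·A·√(4πDt)), so D = M²/(4πt·(n_e·A·C_max)²).
n_e·A·C_max = 0.36 × 9.48 × 0.00357 = 0.01218 kg/m.
D = 1.34²/(4π × 1050 × 0.01218²) = 0.917 m²/day.

0.917 m²/day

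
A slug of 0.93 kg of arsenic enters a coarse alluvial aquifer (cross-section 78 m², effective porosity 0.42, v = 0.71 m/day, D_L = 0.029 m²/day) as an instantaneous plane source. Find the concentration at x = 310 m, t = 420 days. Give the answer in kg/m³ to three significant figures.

For an instantaneous plane source, C(x,t) = M/(n_e·A·√(4πDt)) · exp(−(x−vt)²/(4Dt)), with n_e·A the pore (flow) area.
Plume center vt = 0.71 × 420 = 298.2 m, so the well at 310 m is 11.8 m downgradient of the peak.
√(4πDt) = 12.37 m, giving peak height M/(n_e·A·√(4πDt)) = 0.93/(0.42 × 78 × 12.37) = 0.002295 kg/m³.
(x−vt)²/(4Dt) = (11.8)²/(4 × 0.029 × 420) = 2.858; exp(−2.858) = 0.05738.
C = 0.002295 × 0.05738 = 0.000132 kg/m³.

0.000132 kg/m³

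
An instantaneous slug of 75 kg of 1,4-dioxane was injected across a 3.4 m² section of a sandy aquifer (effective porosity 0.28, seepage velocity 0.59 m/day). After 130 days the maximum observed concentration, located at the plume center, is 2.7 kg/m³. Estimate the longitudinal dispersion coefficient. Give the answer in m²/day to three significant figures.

At the plume center C_max = M/(n_e·A·√(4πDt)), so D = M²/(4πt·(n_e·A·C_max)²).
n_e·A·C_max = 0.28 × 3.4 × 2.7 = 2.570 kg/m.
D = 75²/(4π × 130 × 2.570²) = 0.521 m²/day.

0.521 m²/day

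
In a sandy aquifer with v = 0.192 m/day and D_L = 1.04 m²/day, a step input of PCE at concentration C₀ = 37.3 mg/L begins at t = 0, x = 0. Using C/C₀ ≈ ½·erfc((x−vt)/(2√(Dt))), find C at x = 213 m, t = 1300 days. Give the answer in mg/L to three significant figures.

For a continuous step input, C/C₀ ≈ ½·erfc((x−vt)/(2√(Dt))).
vt = 0.192 × 1300 = 249.6 m and 2√(Dt) = 2√(1.04 × 1300) = 73.54 m.
Argument (x−vt)/(2√(Dt)) = (213 − 249.6)/73.54 = -0.4977; ½·erfc(-0.4977) = 0.7592.
C = 37.3 × 0.7592 = 28.3 mg/L.

28.3 mg/L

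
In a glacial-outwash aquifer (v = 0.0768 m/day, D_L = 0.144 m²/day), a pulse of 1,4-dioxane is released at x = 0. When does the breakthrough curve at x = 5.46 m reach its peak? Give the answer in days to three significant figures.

50.8 days

For the 1D instantaneous-source solution, setting ∂C/∂t = 0 at fixed x gives v²t² + 2Dt − x² = 0, so t = (√(D² + v²x²) − D)/v².
√(D² + v²x²) = √(0.144² + 0.0768² × 5.46²) = 0.4434; v² = 0.00589824.
t = (0.4434 − 0.144)/0.00589824 = 50.8 days (vs. the pure-advection estimate x/v = 71.1 d).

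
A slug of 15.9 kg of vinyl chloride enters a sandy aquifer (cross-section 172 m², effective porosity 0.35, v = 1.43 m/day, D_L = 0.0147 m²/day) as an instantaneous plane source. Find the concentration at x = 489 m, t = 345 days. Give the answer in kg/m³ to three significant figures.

For an instantaneous plane source, C(x,t) = M/(n_e·A·√(4πDt)) · exp(−(x−vt)²/(4Dt)), with n_e·A the pore (flow) area.
Plume center vt = 1.43 × 345 = 493.35 m, so the well at 489 m is 4.35 m upgradient of the peak.
√(4πDt) = 7.983 m, giving peak height M/(n_e·A·√(4πDt)) = 15.9/(0.35 × 172 × 7.983) = 0.03309 kg/m³.
(x−vt)²/(4Dt) = (-4.35)²/(4 × 0.0147 × 345) = 0.9328; exp(−0.9328) = 0.3935.
C = 0.03309 × 0.3935 = 0.0130 kg/m³.

0.0130 kg/m³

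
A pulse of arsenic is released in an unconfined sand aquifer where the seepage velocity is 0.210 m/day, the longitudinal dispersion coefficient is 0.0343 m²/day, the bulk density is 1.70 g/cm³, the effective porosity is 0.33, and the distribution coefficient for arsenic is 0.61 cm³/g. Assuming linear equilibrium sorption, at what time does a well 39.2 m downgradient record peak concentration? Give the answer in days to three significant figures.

Retardation factor R = 1 + ρ_b·K_d/n = 1 + 1.70 × 0.61/0.33 = 4.142.
Sorption retards both mechanisms: v_R = v/R = 0.05070 m/day, D_R = D/R = 0.008281 m²/day.
Peak time from v_R²t² + 2D_R t − x² = 0: t = (√(D_R² + v_R²x²) − D_R)/v_R².
√(D_R² + v_R²x²) = √(0.008281² + 0.05070² × 39.2²) = 1.987; v_R² = 0.002570.
t = (1.987 − 0.008281)/0.002570 = 770 days.

770 days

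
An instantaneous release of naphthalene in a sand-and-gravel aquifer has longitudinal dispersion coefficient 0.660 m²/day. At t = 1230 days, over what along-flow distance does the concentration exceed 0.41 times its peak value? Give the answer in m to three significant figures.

108 m

The plume is Gaussian with σ = √(2Dt) = √(2 × 0.660 × 1230) = 40.29 m.
C/C_peak = exp(−Δx²/(2σ²)) = 0.41 ⇒ Δx = σ·√(−2 ln 0.41) = 40.29 × 1.335 = 53.79 m.
Width = 2Δx = 108 m.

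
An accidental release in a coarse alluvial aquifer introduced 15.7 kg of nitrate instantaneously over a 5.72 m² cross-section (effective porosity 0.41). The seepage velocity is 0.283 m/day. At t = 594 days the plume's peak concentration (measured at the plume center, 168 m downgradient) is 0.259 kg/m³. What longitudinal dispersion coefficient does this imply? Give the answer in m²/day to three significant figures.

At the plume center C_max = M/(n_e·A·√(4πDt)), so D = M²/(4πt·(n_e·A·C_max)²).
n_e·A·C_max = 0.41 × 5.72 × 0.259 = 0.6074 kg/m.
D = 15.7²/(4π × 594 × 0.6074²) = 0.0895 m²/day.

0.0895 m²/day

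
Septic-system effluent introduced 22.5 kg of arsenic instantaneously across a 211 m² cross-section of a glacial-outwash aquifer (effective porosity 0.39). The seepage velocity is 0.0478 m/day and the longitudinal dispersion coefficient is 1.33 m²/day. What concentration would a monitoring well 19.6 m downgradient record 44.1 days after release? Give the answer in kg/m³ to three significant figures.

For an instantaneous plane source, C(x,t) = M/(n_e·A·√(4πDt)) · exp(−(x−vt)²/(4Dt)), with n_e·A the pore (flow) area.
Plume center vt = 0.0478 × 44.1 = 2.10798 m, so the well at 19.6 m is 17.49202 m downgradient of the peak.
√(4πDt) = 27.15 m, giving peak height M/(n_e·A·√(4πDt)) = 22.5/(0.39 × 211 × 27.15) = 0.01007 kg/m³.
(x−vt)²/(4Dt) = (17.49202)²/(4 × 1.33 × 44.1) = 1.304; exp(−1.304) = 0.2714.
C = 0.01007 × 0.2714 = 0.00273 kg/m³.

0.00273 kg/m³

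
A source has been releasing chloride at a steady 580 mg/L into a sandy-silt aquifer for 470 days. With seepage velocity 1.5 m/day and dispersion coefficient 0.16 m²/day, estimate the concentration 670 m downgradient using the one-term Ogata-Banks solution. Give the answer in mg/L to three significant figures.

579 mg/L

For a continuous step input, C/C₀ ≈ ½·erfc((x−vt)/(2√(Dt))).
vt = 1.5 × 470 = 705 m and 2√(Dt) = 2√(0.16 × 470) = 17.34 m.
Argument (x−vt)/(2√(Dt)) = (670 − 705)/17.34 = -2.018; ½·erfc(-2.018) = 0.9978.
C = 580 × 0.9978 = 579 mg/L.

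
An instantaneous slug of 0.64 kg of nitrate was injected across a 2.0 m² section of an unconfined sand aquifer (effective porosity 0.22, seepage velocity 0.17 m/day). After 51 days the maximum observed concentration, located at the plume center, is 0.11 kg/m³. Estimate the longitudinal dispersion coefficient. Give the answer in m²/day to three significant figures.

At the plume center C_max = M/(n_e·A·√(4πDt)), so D = M²/(4πt·(n_e·A·C_max)²).
n_e·A·C_max = 0.22 × 2.0 × 0.11 = 0.04840 kg/m.
D = 0.64²/(4π × 51 × 0.04840²) = 0.273 m²/day.

0.273 m²/day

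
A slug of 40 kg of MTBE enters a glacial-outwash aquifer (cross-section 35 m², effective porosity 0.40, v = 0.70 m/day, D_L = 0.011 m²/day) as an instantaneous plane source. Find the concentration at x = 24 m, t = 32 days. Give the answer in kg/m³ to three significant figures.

0.221 kg/m³

For an instantaneous plane source, C(x,t) = M/(n_e·A·√(4πDt)) · exp(−(x−vt)²/(4Dt)), with n_e·A the pore (flow) area.
Plume center vt = 0.70 × 32 = 22.4 m, so the well at 24 m is 1.6 m downgradient of the peak.
√(4πDt) = 2.103 m, giving peak height M/(n_e·A·√(4πDt)) = 40/(0.40 × 35 × 2.103) = 1.359 kg/m³.
(x−vt)²/(4Dt) = (1.6)²/(4 × 0.011 × 32) = 1.818; exp(−1.818) = 0.1624.
C = 1.359 × 0.1624 = 0.221 kg/m³.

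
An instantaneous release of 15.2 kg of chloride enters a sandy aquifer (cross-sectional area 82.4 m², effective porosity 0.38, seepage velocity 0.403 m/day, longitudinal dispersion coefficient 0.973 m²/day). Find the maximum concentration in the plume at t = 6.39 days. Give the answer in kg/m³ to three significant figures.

0.0549 kg/m³

The peak of an instantaneous 1D plume sits at x = vt; there the Gaussian factor is 1 and C_max = M/(n_e·A·√(4πDt)), where n_e·A is the pore area the mass is dissolved in.
√(4πDt) = √(4π × 0.973 × 6.39) = 8.839 m, so C_max = 15.2/(0.38 × 82.4 × 8.839) = 0.0549 kg/m³.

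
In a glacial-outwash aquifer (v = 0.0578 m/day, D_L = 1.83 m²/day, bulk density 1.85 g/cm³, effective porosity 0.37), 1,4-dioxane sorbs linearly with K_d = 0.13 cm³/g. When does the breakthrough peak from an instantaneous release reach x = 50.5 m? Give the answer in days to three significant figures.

Retardation factor R = 1 + ρ_b·K_d/n = 1 + 1.85 × 0.13/0.37 = 1.650.
Sorption retards both mechanisms: v_R = v/R = 0.03503 m/day, D_R = D/R = 1.109 m²/day.
Peak time from v_R²t² + 2D_R t − x² = 0: t = (√(D_R² + v_R²x²) − D_R)/v_R².
√(D_R² + v_R²x²) = √(1.109² + 0.03503² × 50.5²) = 2.088; v_R² = 0.001227.
t = (2.088 − 1.109)/0.001227 = 798 days.

798 days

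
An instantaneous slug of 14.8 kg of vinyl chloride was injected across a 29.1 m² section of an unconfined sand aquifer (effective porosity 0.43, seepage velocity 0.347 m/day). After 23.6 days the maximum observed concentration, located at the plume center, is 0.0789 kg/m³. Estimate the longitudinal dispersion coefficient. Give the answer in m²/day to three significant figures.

0.758 m²/day

At the plume center C_max = M/(n_e·A·√(4πDt)), so D = M²/(4πt·(n_e·A·C_max)²).
n_e·A·C_max = 0.43 × 29.1 × 0.0789 = 0.9873 kg/m.
D = 14.8²/(4π × 23.6 × 0.9873²) = 0.758 m²/day.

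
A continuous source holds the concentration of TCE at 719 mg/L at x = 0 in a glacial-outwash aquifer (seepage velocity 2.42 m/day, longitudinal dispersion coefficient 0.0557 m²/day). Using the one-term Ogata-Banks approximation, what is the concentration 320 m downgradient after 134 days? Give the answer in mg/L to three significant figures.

For a continuous step input, C/C₀ ≈ ½·erfc((x−vt)/(2√(Dt))).
vt = 2.42 × 134 = 324.28 m and 2√(Dt) = 2√(0.0557 × 134) = 5.464 m.
Argument (x−vt)/(2√(Dt)) = (320 − 324.28)/5.464 = -0.7833; ½·erfc(-0.7833) = 0.8660.
C = 719 × 0.8660 = 623 mg/L.

623 mg/L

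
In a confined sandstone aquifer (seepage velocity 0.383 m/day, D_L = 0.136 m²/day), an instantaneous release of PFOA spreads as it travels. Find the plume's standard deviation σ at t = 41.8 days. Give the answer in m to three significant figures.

3.37 m

Dispersive spreading gives a Gaussian with σ² = 2Dt; advection only shifts the center.
σ = √(2 × 0.136 × 41.8) = 3.37 m.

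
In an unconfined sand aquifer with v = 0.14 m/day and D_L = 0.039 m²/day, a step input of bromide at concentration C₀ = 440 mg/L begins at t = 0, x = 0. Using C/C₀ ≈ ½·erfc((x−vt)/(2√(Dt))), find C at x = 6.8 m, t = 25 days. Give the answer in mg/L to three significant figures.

For a continuous step input, C/C₀ ≈ ½·erfc((x−vt)/(2√(Dt))).
vt = 0.14 × 25 = 3.5 m and 2√(Dt) = 2√(0.039 × 25) = 1.975 m.
Argument (x−vt)/(2√(Dt)) = (6.8 − 3.5)/1.975 = 1.671; ½·erfc(1.671) = 0.009060.
C = 440 × 0.009060 = 3.99 mg/L.

3.99 mg/L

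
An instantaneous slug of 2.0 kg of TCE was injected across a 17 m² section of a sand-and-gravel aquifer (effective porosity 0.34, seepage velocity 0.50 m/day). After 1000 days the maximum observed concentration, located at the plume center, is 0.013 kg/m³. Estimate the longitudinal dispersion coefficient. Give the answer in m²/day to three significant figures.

0.0564 m²/day

At the plume center C_max = M/(n_e·A·√(4πDt)), so D = M²/(4πt·(n_e·A·C_max)²).
n_e·A·C_max = 0.34 × 17 × 0.013 = 0.07514 kg/m.
D = 2.0²/(4π × 1000 × 0.07514²) = 0.0564 m²/day.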